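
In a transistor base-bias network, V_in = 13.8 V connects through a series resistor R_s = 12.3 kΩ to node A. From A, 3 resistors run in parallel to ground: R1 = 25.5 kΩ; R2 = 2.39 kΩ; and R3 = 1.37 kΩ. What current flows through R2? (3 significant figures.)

I ≈ 0.370 mA

Combine the parallel branches: R_p = (1/25.5 + 1/2.39 + 1/1.37)⁻¹ = 0.8421 kΩ.
V_A by voltage divider: V_A = 13.8 × 0.8421/(12.3 + 0.8421) = 0.8842 V.
I(R2) = V_A / R2 = 0.8842/2.39 = 0.3700 mA.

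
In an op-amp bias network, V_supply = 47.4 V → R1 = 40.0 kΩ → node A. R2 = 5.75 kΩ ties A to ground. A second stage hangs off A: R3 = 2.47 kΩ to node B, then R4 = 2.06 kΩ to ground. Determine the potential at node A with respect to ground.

Node A sees R2 in parallel with the series input of stage 2, R3 + R4 = 4.530 kΩ.
R2 ‖ (R3+R4) = 2.534 kΩ.
So V_A = 47.4 × 0.05957 = 2.824 V.

V_A ≈ 2.82 V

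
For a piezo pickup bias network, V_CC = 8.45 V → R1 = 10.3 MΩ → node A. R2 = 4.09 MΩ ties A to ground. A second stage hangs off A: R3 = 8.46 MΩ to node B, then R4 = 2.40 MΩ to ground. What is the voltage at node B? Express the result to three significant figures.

V_B ≈ 0.418 V

The second stage (R3 + R4 = 10.86 MΩ) loads node A in parallel with R2.
Effective lower resistance at A: R2 ‖ 10.86 = 2.971 MΩ.
V_A = 8.45 × 2.971/(10.3 + 2.971) = 1.892 V.
Stage 2 is unloaded, so V_B = V_A · R4/(R3+R4) = 1.892 × 2.40/10.86 = 0.4181 V.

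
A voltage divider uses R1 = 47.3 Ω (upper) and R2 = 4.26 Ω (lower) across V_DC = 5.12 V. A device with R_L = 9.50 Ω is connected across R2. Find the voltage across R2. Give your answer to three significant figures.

V_out ≈ 0.300 V

First combine the lower leg with the load: R2 ‖ R_L = 2.941 Ω.
Now apply the divider: V_out = 5.12 × 0.05854 = 0.2997 V.
(Unloaded it would be 0.423 V; the load pulls it down.)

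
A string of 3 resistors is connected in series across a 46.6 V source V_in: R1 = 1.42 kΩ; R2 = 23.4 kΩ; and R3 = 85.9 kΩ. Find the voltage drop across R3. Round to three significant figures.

Total series resistance ΣR = 1.42 + 23.4 + 85.9 = 110.7 kΩ.
By the voltage-divider rule, V = 46.6 × 85.90/110.7 = 36.15 V.

V ≈ 36.2 V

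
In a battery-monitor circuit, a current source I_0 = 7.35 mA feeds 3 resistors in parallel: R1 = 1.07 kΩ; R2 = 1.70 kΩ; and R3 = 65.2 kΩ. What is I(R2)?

ΣG = 1/1.07 + 1/1.70 + 1/65.2 = 1.538.
R2 takes the fraction G_k/ΣG = 0.5882/1.538 = 0.3824, so I = 7.35 × 0.3824 = 2.811 mA.

I ≈ 2.81 mA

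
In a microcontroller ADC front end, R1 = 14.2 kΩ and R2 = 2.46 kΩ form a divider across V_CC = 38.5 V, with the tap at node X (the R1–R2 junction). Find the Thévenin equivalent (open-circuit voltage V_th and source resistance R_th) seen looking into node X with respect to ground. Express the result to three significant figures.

V_th is the unloaded tap voltage: V_CC · R2/(R1+R2) = 38.5 × 0.1477 = 5.685 V.
Zeroing V_CC shorts the top of R1 to ground, so R_th = R1 ‖ R2 = 2.097 kΩ.

V_th ≈ 5.68 V, R_th ≈ 2.10 kΩ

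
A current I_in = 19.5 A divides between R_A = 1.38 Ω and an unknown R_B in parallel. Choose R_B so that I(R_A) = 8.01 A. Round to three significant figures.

R_B ≈ 0.962 Ω

The fraction through R_A equals R_B/(R_A+R_B).
With f = 0.4108, R_B = R_A · f/(1−f) = 1.38 × 0.6971 = 0.9620 Ω.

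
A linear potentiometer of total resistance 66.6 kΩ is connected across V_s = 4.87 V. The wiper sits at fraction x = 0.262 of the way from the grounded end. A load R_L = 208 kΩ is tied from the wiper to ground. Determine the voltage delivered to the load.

Split the track: R_lower = x·R_p = 17.45 kΩ, R_upper = (1−x)·R_p = 49.15 kΩ.
Lower segment in parallel with the load: 17.45 ‖ 208 = 16.10 kΩ.
Then V_out = V_s · 16.10/(49.15 + 16.10) = 1.202 V.

V_out ≈ 1.20 V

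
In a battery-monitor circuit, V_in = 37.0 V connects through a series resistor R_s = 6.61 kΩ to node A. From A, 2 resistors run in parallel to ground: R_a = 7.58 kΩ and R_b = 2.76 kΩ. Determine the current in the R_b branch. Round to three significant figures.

Parallel bank: R_p = 1/(1/7.58 + 1/2.76) = 2.023 kΩ.
V_A by voltage divider: V_A = 37.0 × 2.023/(6.61 + 2.023) = 8.671 V.
Branch current I = V_A/R_b = 8.671/2.76 = 3.142 mA.

I ≈ 3.14 mA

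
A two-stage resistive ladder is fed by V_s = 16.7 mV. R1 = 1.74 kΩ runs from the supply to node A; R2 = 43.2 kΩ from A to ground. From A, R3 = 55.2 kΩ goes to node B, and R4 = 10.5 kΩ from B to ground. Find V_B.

Node A sees R2 in parallel with the series input of stage 2, R3 + R4 = 65.70 kΩ.
Effective lower resistance at A: R2 ‖ 65.70 = 26.06 kΩ.
V_A = 16.7 × 26.06/(1.74 + 26.06) = 15.65 mV.
Then the unloaded second divider: V_B = V_A × R4/(R3+R4) = 15.65 × 0.1598 = 2.502 mV.

V_B ≈ 2.50 mV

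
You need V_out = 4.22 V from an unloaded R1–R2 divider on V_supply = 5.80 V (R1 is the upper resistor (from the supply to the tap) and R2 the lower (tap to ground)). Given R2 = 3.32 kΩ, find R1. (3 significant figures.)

The divider ratio is R2/(R1+R2) = 4.22/5.80 = 0.7276.
Rearranging, R1 = R2·(1−k)/k = 3.32 × 0.3744 = 1.243 kΩ.

R1 ≈ 1.24 kΩ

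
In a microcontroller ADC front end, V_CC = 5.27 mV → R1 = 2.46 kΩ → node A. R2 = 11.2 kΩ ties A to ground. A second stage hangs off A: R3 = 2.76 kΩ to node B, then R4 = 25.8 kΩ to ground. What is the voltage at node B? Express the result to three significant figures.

The second stage (R3 + R4 = 28.56 kΩ) loads node A in parallel with R2.
Effective lower resistance at A: R2 ‖ 28.56 = 8.045 kΩ.
So V_A = 5.27 × 0.7658 = 4.036 mV.
Then the unloaded second divider: V_B = V_A × R4/(R3+R4) = 4.036 × 0.9034 = 3.646 mV.

V_B ≈ 3.65 mV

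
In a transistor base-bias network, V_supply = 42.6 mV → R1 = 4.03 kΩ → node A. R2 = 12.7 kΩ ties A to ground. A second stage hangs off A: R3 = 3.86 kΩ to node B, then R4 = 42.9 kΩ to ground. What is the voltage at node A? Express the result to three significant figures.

V_A ≈ 30.4 mV

Node A sees R2 in parallel with the series input of stage 2, R3 + R4 = 46.76 kΩ.
R2 ‖ (R3+R4) = 9.987 kΩ.
V_A = 42.6 × 9.987/(4.03 + 9.987) = 30.35 mV.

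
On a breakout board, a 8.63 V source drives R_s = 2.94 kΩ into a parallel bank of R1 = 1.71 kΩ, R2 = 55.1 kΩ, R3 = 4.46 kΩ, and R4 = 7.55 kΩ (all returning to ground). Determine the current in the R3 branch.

I ≈ 0.506 mA

Combine the parallel branches: R_p = (1/1.71 + 1/55.1 + 1/4.46 + 1/7.55)⁻¹ = 1.042 kΩ.
V_A by voltage divider: V_A = 8.63 × 1.042/(2.94 + 1.042) = 2.258 V.
I(R3) = V_A / R3 = 2.258/4.46 = 0.5064 mA.
(Check via current divider: I_total = 2.167 mA; share G_k/ΣG = 0.2337 → same result.)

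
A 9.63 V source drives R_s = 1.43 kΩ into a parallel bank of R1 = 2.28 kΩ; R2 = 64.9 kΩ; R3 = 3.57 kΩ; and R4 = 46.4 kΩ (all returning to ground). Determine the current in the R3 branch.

I ≈ 1.30 mA

Equivalent of the parallel group: R_p = 1.323 kΩ.
Node voltage V_A = V_supply · R_p/(R_s + R_p) = 9.63 × 0.4806 = 4.628 V.
I(R3) = V_A / R3 = 4.628/3.57 = 1.296 mA.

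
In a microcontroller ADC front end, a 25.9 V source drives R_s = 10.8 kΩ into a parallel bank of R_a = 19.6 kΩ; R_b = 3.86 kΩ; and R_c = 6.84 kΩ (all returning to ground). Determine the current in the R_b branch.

Equivalent of the parallel group: R_p = 2.192 kΩ.
V_A = 25.9 × 2.192/12.99 = 4.369 V.
Branch current I = V_A/R_b = 4.369/3.86 = 1.132 mA.

I ≈ 1.13 mA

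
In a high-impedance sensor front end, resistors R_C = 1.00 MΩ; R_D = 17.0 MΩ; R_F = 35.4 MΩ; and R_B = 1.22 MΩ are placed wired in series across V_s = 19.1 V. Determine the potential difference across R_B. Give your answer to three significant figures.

Series total: ΣR = 1.00 + 17.0 + 35.4 + 1.22 = 54.62 MΩ.
Voltage divider: V = V_s · (1.220 / 54.62) = 19.1 × 0.02234 = 0.4266 V.

V ≈ 0.427 V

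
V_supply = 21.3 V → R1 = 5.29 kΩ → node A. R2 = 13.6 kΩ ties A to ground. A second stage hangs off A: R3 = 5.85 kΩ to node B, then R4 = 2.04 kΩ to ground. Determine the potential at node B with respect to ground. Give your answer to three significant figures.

V_B ≈ 2.67 V

Node A sees R2 in parallel with the series input of stage 2, R3 + R4 = 7.890 kΩ.
Effective lower resistance at A: R2 ‖ 7.890 = 4.993 kΩ.
First divider: V_A = V_supply · 4.993/(5.29 + 4.993) = 10.34 V.
Then the unloaded second divider: V_B = V_A × R4/(R3+R4) = 10.34 × 0.2586 = 2.674 V.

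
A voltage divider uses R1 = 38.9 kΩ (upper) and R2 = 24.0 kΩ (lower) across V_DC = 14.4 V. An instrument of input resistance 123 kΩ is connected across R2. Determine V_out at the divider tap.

V_out ≈ 4.90 V

R2 ‖ R_L = (24.0 × 123)/(24.0 + 123) = 20.08 kΩ.
Now apply the divider: V_out = 14.4 × 0.3405 = 4.903 V.
(Unloaded it would be 5.49 V; the load pulls it down.)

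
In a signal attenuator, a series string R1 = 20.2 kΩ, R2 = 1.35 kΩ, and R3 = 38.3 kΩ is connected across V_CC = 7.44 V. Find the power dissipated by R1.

P ≈ 0.312 mW

The common current is I = 7.44/59.85 = 0.1243 mA.
P(R1) = I²·R1 = (0.1243)² × 20.2 = 0.3122 mW.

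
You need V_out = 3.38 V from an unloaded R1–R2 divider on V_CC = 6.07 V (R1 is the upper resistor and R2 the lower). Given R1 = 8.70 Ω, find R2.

R2 ≈ 10.9 Ω

V_out/V_CC = R2/(R1+R2) = 0.5568.
Rearranging, R2 = R1·k/(1−k) = 8.70 × 1.257 = 10.93 Ω.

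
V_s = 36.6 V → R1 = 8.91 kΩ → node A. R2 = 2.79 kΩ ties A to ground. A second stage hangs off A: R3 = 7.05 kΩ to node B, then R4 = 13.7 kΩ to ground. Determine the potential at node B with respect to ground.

Looking into the second stage from A: R3 + R4 = 20.75 kΩ appears in parallel with R2.
R2 ‖ (R3+R4) = 2.459 kΩ.
V_A = 36.6 × 2.459/(8.91 + 2.459) = 7.917 V.
Stage 2 is unloaded, so V_B = V_A · R4/(R3+R4) = 7.917 × 13.7/20.75 = 5.227 V.

V_B ≈ 5.23 V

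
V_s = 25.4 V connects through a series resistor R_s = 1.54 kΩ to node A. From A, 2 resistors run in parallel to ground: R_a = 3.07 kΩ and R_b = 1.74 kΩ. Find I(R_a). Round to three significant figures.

I ≈ 3.47 mA

Equivalent of the parallel group: R_p = 1.111 kΩ.
Node voltage V_A = V_s · R_p/(R_s + R_p) = 25.4 × 0.4190 = 10.64 V.
I(R_a) = V_A / R_a = 10.64/3.07 = 3.467 mA.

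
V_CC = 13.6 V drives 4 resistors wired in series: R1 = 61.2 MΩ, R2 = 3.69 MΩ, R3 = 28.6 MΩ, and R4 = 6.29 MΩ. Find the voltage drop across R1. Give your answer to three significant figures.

V ≈ 8.34 V

Total series resistance ΣR = 61.2 + 3.69 + 28.6 + 6.29 = 99.78 MΩ.
Voltage divider: V = V_CC · (61.20 / 99.78) = 13.6 × 0.6133 = 8.342 V.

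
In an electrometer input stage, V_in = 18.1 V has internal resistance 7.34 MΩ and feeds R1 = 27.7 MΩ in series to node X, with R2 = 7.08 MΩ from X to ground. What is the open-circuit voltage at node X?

V_th ≈ 3.04 V

R1' = 7.34 + 27.7 = 35.04 MΩ (source resistance + R1).
V_th is the unloaded tap voltage: V_in · R2/(R1'+R2) = 18.1 × 0.1681 = 3.042 V.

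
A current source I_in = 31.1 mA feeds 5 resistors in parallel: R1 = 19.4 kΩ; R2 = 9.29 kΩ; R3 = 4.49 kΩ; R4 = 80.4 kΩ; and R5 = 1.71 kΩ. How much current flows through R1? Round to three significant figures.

Conductances: ΣG = 1/19.4 + 1/9.29 + 1/4.49 + 1/80.4 + 1/1.71 = 0.9791 (1/kΩ).
By the current-divider rule, I = I_in · G_k/ΣG = 31.1 × 0.05264 = 1.637 mA.

I ≈ 1.64 mA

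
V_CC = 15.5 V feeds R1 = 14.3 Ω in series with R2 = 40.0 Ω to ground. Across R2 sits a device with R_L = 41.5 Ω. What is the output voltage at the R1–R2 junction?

V_out ≈ 9.11 V

The load sits in parallel with R2, giving an effective lower resistance R2' = R2·R_L/(R2+R_L) = 20.37 Ω.
Now apply the divider: V_out = 15.5 × 0.5875 = 9.107 V.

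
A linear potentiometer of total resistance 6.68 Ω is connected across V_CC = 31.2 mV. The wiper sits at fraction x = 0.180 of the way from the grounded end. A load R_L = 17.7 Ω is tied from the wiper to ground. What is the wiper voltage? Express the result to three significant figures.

Lower segment x·R_p = 1.202 Ω; upper segment (1−x)·R_p = 5.478 Ω.
(x·R_p) ‖ R_L = 1.126 Ω.
Then V_out = V_CC · 1.126/(5.478 + 1.126) = 5.320 mV.
(Unloaded: V_out = x·V_CC = 5.62 mV.)

V_out ≈ 5.32 mV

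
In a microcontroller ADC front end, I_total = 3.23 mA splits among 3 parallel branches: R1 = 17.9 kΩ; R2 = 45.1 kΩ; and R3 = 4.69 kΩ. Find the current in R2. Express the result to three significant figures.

Total conductance ΣG = 1/17.9 + 1/45.1 + 1/4.69 = 0.2913 (units of 1/kΩ).
R2 takes the fraction G_k/ΣG = 0.02217/0.2913 = 0.07613, so I = 3.23 × 0.07613 = 0.2459 mA.

I ≈ 0.246 mA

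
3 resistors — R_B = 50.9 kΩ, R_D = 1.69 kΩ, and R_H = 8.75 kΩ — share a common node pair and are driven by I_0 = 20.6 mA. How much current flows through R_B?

I ≈ 0.558 mA

ΣG = 1/50.9 + 1/1.69 + 1/8.75 = 0.7256.
R_B takes the fraction G_k/ΣG = 0.01965/0.7256 = 0.02707, so I = 20.6 × 0.02707 = 0.5577 mA.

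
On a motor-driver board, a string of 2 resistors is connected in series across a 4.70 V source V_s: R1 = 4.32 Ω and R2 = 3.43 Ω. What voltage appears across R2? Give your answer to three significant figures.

ΣR = 4.32 + 3.43 = 7.750 Ω.
Voltage divider: V = V_s · (3.430 / 7.750) = 4.70 × 0.4426 = 2.080 V.

V ≈ 2.08 V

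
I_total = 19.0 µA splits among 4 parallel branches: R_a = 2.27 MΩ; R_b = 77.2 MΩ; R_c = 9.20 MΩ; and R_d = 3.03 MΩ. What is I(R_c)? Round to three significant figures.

Total conductance ΣG = 1/2.27 + 1/77.2 + 1/9.20 + 1/3.03 = 0.8922 (units of 1/MΩ).
R_c takes the fraction G_k/ΣG = 0.1087/0.8922 = 0.1218, so I = 19.0 × 0.1218 = 2.315 µA.

I ≈ 2.31 µA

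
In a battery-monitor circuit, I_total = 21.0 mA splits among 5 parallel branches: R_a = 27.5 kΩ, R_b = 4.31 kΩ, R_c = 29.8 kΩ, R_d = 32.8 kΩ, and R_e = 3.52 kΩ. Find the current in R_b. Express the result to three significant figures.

I ≈ 7.90 mA

Total conductance ΣG = 1/27.5 + 1/4.31 + 1/29.8 + 1/32.8 + 1/3.52 = 0.6165 (units of 1/kΩ).
R_b takes the fraction G_k/ΣG = 0.2320/0.6165 = 0.3763, so I = 21.0 × 0.3763 = 7.903 mA.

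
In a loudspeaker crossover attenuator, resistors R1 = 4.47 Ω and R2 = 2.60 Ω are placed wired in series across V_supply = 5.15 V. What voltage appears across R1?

V ≈ 3.26 V

Series total: ΣR = 4.47 + 2.60 = 7.070 Ω.
By the voltage-divider rule, V = 5.15 × 4.470/7.070 = 3.256 V.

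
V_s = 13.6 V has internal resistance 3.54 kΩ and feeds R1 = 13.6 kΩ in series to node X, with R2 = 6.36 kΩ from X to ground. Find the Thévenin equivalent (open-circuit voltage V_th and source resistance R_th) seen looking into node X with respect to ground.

R1' = 3.54 + 13.6 = 17.14 kΩ (source resistance + R1).
V_th is the unloaded tap voltage: V_s · R2/(R1'+R2) = 13.6 × 0.2706 = 3.681 V.
With V_s suppressed (replaced by a short), R_th = R1' ‖ R2 = (17.14 × 6.36)/(17.14 + 6.36) = 4.639 kΩ.

V_th ≈ 3.68 V, R_th ≈ 4.64 kΩ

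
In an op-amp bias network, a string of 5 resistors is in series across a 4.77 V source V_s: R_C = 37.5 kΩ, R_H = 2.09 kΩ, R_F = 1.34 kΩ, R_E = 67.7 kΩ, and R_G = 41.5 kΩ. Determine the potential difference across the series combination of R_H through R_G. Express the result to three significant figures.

ΣR = 37.5 + 2.09 + 1.34 + 67.7 + 41.5 = 150.1 kΩ.
R_{R_H..R_G} = 2.09 + 1.34 + 67.7 + 41.5 = 112.6 kΩ.
V = V_s · R/ΣR = 4.77 × 0.7502 = 3.579 V.

V ≈ 3.58 V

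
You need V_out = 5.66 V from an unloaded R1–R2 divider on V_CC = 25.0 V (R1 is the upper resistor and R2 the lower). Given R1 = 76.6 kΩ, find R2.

The divider ratio is R2/(R1+R2) = 5.66/25.0 = 0.2264.
R2 = R1 · 0.2264/(1 − 0.2264) = 22.42 kΩ.

R2 ≈ 22.4 kΩ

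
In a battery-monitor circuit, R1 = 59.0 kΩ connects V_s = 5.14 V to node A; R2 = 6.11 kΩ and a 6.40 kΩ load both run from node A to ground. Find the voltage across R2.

The load sits in parallel with R2, giving an effective lower resistance R2' = R2·R_L/(R2+R_L) = 3.126 kΩ.
Now apply the divider: V_out = 5.14 × 0.05031 = 0.2586 V.

V_out ≈ 0.259 V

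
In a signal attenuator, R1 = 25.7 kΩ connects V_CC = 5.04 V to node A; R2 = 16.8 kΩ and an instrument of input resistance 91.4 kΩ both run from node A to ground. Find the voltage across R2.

First combine the lower leg with the load: R2 ‖ R_L = 14.19 kΩ.
Now apply the divider: V_out = 5.04 × 0.3558 = 1.793 V.
(Unloaded it would be 1.99 V; the load pulls it down.)

V_out ≈ 1.79 V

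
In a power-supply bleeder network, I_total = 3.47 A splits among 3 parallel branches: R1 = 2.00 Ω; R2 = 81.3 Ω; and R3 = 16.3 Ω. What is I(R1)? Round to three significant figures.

I ≈ 3.02 A

Total conductance ΣG = 1/2.00 + 1/81.3 + 1/16.3 = 0.5736 (units of 1/Ω).
Current divider: I(R1) = I_total · G_k/ΣG = 3.47 × (0.5000/0.5736) = 3.47 × 0.8716 = 3.024 A.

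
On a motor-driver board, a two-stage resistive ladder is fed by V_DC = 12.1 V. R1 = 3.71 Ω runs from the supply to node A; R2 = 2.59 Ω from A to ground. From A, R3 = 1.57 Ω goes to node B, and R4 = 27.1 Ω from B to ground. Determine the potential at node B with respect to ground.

Looking into the second stage from A: R3 + R4 = 28.67 Ω appears in parallel with R2.
R2 ‖ (R3+R4) = 2.375 Ω.
So V_A = 12.1 × 0.3903 = 4.723 V.
Then the unloaded second divider: V_B = V_A × R4/(R3+R4) = 4.723 × 0.9452 = 4.465 V.

V_B ≈ 4.46 V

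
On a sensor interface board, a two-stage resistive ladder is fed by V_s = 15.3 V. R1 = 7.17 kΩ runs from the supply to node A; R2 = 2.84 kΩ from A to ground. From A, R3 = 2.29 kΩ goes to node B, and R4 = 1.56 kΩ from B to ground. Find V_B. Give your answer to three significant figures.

Node A sees R2 in parallel with the series input of stage 2, R3 + R4 = 3.850 kΩ.
Effective lower resistance at A: R2 ‖ 3.850 = 1.634 kΩ.
So V_A = 15.3 × 0.1856 = 2.840 V.
V_B = V_A × 0.4052 = 1.151 V.

V_B ≈ 1.15 V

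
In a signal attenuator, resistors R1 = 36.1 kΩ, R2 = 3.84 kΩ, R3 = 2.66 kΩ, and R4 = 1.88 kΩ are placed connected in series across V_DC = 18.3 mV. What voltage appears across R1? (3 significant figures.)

V ≈ 14.9 mV

ΣR = 36.1 + 3.84 + 2.66 + 1.88 = 44.48 kΩ.
By the voltage-divider rule, V = 18.3 × 36.10/44.48 = 14.85 mV.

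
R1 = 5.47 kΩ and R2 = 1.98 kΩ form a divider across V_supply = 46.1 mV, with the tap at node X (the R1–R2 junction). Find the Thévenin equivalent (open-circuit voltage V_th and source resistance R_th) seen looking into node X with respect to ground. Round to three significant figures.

V_th ≈ 12.3 mV, R_th ≈ 1.45 kΩ

Open-circuit (no load on X): V_th = V_supply · R2/(R1 + R2) = 46.1 × 1.98/(5.470 + 1.98) = 12.25 mV.
Zeroing V_supply shorts the top of R1 to ground, so R_th = R1 ‖ R2 = 1.454 kΩ.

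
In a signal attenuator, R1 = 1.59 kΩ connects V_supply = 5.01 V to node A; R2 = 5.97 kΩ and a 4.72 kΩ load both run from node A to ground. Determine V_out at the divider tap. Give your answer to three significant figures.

The load sits in parallel with R2, giving an effective lower resistance R2' = R2·R_L/(R2+R_L) = 2.636 kΩ.
Now apply the divider: V_out = 5.01 × 0.6238 = 3.125 V.

V_out ≈ 3.13 V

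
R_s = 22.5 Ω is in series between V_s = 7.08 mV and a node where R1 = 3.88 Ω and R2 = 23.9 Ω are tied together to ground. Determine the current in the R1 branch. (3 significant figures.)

Parallel bank: R_p = 1/(1/3.88 + 1/23.9) = 3.338 Ω.
V_A = 7.08 × 3.338/25.84 = 0.9147 mV.
Branch current I = V_A/R1 = 0.9147/3.88 = 0.2357 mA.

I ≈ 0.236 mA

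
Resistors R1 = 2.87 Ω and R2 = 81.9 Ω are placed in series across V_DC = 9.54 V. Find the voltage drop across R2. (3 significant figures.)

Total series resistance ΣR = 2.87 + 81.9 = 84.77 Ω.
V = V_DC · R/ΣR = 9.54 × 0.9661 = 9.217 V.

V ≈ 9.22 V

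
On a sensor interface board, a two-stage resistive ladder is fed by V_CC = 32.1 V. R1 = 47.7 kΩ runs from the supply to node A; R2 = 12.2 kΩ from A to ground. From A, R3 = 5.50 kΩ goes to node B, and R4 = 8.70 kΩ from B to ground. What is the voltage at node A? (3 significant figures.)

V_A ≈ 3.88 V

The second stage (R3 + R4 = 14.20 kΩ) loads node A in parallel with R2.
Effective lower resistance at A: R2 ‖ 14.20 = 6.562 kΩ.
So V_A = 32.1 × 0.1209 = 3.882 V.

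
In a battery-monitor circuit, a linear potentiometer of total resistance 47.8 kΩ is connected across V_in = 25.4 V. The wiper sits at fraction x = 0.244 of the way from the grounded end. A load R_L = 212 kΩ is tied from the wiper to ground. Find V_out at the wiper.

V_out ≈ 5.95 V

Split the track: R_lower = x·R_p = 11.66 kΩ, R_upper = (1−x)·R_p = 36.14 kΩ.
Lower segment in parallel with the load: 11.66 ‖ 212 = 11.06 kΩ.
Loaded-divider output: V_out = 25.4 × 0.2343 = 5.950 V.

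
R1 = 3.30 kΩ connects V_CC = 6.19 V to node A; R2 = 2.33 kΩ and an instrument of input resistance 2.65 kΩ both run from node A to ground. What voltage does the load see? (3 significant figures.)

The load sits in parallel with R2, giving an effective lower resistance R2' = R2·R_L/(R2+R_L) = 1.240 kΩ.
Voltage divider with the loaded lower leg: V_out = 6.19 × 1.240/(3.30 + 1.240) = 6.19 × 0.2731 = 1.691 V.

V_out ≈ 1.69 V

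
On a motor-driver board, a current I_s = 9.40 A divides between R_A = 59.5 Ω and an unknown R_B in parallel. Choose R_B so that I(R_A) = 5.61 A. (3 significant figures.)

R_B ≈ 88.1 Ω

The fraction through R_A equals R_B/(R_A+R_B).
5.61/9.40 = R_B/(R_A + R_B) → R_B = R_A · (0.5968)/(1 − 0.5968) = 59.5 × 1.480 = 88.07 Ω.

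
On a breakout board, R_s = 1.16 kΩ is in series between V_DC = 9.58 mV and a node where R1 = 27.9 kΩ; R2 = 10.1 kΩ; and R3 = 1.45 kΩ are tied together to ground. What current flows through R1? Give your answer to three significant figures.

I ≈ 0.176 µA

Combine the parallel branches: R_p = (1/27.9 + 1/10.1 + 1/1.45)⁻¹ = 1.213 kΩ.
V_A = 9.58 × 1.213/2.373 = 4.897 mV.
I(R1) = V_A / R1 = 4.897/27.9 = 0.1755 µA.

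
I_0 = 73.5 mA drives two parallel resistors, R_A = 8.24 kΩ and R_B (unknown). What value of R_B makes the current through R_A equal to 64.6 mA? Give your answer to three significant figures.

R_B ≈ 59.8 kΩ

The fraction through R_A equals R_B/(R_A+R_B).
64.6/73.5 = R_B/(R_A + R_B) → R_B = R_A · (0.8789)/(1 − 0.8789) = 8.24 × 7.258 = 59.81 kΩ.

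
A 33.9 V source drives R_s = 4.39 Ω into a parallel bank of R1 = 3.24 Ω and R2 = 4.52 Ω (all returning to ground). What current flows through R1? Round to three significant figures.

Equivalent of the parallel group: R_p = 1.887 Ω.
Node voltage V_A = V_CC · R_p/(R_s + R_p) = 33.9 × 0.3006 = 10.19 V.
Branch current I = V_A/R1 = 10.19/3.24 = 3.146 A.

I ≈ 3.15 A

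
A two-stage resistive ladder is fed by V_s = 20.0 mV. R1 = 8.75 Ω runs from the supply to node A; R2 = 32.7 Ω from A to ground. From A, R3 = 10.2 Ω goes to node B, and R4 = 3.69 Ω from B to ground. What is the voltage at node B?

Node A sees R2 in parallel with the series input of stage 2, R3 + R4 = 13.89 Ω.
Effective lower resistance at A: R2 ‖ 13.89 = 9.749 Ω.
First divider: V_A = V_s · 9.749/(8.75 + 9.749) = 10.54 mV.
Then the unloaded second divider: V_B = V_A × R4/(R3+R4) = 10.54 × 0.2657 = 2.800 mV.

V_B ≈ 2.80 mV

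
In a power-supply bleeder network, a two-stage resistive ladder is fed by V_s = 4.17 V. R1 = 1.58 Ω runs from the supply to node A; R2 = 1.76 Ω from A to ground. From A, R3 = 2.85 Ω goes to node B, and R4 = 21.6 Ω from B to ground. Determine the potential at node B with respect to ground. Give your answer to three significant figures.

V_B ≈ 1.88 V

Looking into the second stage from A: R3 + R4 = 24.45 Ω appears in parallel with R2.
R2 ‖ (R3+R4) = 1.642 Ω.
First divider: V_A = V_s · 1.642/(1.58 + 1.642) = 2.125 V.
V_B = V_A × 0.8834 = 1.877 V.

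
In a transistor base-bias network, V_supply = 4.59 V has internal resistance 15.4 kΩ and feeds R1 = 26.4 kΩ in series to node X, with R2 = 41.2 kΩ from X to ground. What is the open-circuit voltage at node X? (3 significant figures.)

V_th ≈ 2.28 V

R1' = 15.4 + 26.4 = 41.80 kΩ (source resistance + R1).
With X open, the divider is unloaded: V_th = 4.59 × 41.2/83.00 = 2.278 V.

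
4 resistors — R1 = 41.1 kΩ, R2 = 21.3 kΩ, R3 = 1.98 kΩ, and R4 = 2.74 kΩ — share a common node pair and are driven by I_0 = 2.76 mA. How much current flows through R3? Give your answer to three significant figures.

I ≈ 1.48 mA

Conductances: ΣG = 1/41.1 + 1/21.3 + 1/1.98 + 1/2.74 = 0.9413 (1/kΩ).
R3 takes the fraction G_k/ΣG = 0.5051/0.9413 = 0.5365, so I = 2.76 × 0.5365 = 1.481 mA.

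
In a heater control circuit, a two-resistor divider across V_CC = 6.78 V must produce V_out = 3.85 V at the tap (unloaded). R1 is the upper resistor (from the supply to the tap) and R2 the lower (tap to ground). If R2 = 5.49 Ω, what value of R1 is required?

The divider ratio is R2/(R1+R2) = 3.85/6.78 = 0.5678.
So R1 = R2 · (V_CC/V_out − 1) = 5.49 × (6.78/3.85 − 1) = 5.49 × 0.7610 = 4.178 Ω.

R1 ≈ 4.18 Ω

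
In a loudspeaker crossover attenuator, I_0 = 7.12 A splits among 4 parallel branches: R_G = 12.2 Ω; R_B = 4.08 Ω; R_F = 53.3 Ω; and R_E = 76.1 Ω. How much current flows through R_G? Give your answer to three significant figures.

I ≈ 1.63 A

Total conductance ΣG = 1/12.2 + 1/4.08 + 1/53.3 + 1/76.1 = 0.3590 (units of 1/Ω).
R_G takes the fraction G_k/ΣG = 0.08197/0.3590 = 0.2283, so I = 7.12 × 0.2283 = 1.626 A.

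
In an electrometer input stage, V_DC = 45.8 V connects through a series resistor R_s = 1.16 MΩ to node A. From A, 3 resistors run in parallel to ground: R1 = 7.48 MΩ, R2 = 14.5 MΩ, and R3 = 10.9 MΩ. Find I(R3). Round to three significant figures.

I ≈ 3.13 µA

Combine the parallel branches: R_p = (1/7.48 + 1/14.5 + 1/10.9)⁻¹ = 3.397 MΩ.
Node voltage V_A = V_DC · R_p/(R_s + R_p) = 45.8 × 0.7454 = 34.14 V.
I(R3) = V_A / R3 = 34.14/10.9 = 3.132 µA.
(Equivalently: I_total = 10.05 µA, then current-divider fraction G_k/ΣG = 0.3116.)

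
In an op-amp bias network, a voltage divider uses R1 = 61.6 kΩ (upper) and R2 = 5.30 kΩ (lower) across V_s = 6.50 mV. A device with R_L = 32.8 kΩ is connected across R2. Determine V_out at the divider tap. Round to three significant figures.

V_out ≈ 0.448 mV

R2 ‖ R_L = (5.30 × 32.8)/(5.30 + 32.8) = 4.563 kΩ.
Then V_out = V_s · R2'/(R1 + R2') = 6.50 × 4.563/66.16 = 0.4483 mV.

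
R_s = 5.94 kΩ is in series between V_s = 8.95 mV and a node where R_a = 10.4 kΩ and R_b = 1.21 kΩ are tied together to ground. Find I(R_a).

I ≈ 0.133 µA

Equivalent of the parallel group: R_p = 1.084 kΩ.
V_A by voltage divider: V_A = 8.95 × 1.084/(5.94 + 1.084) = 1.381 mV.
Branch current I = V_A/R_a = 1.381/10.4 = 0.1328 µA.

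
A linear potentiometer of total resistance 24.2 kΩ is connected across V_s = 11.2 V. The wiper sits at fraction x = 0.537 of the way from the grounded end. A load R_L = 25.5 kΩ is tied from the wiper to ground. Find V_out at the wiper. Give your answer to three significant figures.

Lower segment x·R_p = 13.00 kΩ; upper segment (1−x)·R_p = 11.20 kΩ.
Lower segment in parallel with the load: 13.00 ‖ 25.5 = 8.608 kΩ.
Loaded-divider output: V_out = 11.2 × 0.4345 = 4.866 V.

V_out ≈ 4.87 V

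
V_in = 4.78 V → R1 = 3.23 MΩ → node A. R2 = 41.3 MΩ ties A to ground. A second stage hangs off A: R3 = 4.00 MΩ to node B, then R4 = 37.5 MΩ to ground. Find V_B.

V_B ≈ 3.74 V

The second stage (R3 + R4 = 41.50 MΩ) loads node A in parallel with R2.
Effective lower resistance at A: R2 ‖ 41.50 = 20.70 MΩ.
First divider: V_A = V_in · 20.70/(3.23 + 20.70) = 4.135 V.
V_B = V_A × 0.9036 = 3.736 V.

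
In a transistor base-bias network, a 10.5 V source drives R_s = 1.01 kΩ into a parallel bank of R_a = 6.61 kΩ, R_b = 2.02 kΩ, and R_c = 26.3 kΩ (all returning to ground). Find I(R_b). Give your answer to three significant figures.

Equivalent of the parallel group: R_p = 1.461 kΩ.
V_A by voltage divider: V_A = 10.5 × 1.461/(1.01 + 1.461) = 6.209 V.
I(R_b) = V_A / R_b = 6.209/2.02 = 3.074 mA.
(Equivalently: I_total = 4.249 mA, then current-divider fraction G_k/ΣG = 0.7234.)

I ≈ 3.07 mA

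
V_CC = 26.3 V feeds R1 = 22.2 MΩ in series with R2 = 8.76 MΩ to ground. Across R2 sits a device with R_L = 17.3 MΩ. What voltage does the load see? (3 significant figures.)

First combine the lower leg with the load: R2 ‖ R_L = 5.815 MΩ.
Voltage divider with the loaded lower leg: V_out = 26.3 × 5.815/(22.2 + 5.815) = 26.3 × 0.2076 = 5.459 V.

V_out ≈ 5.46 V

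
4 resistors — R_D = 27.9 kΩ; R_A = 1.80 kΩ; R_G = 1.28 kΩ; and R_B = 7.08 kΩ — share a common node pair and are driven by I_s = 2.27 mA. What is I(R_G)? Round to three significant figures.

I ≈ 1.17 mA

ΣG = 1/27.9 + 1/1.80 + 1/1.28 + 1/7.08 = 1.514.
R_G takes the fraction G_k/ΣG = 0.7812/1.514 = 0.5161, so I = 2.27 × 0.5161 = 1.171 mA.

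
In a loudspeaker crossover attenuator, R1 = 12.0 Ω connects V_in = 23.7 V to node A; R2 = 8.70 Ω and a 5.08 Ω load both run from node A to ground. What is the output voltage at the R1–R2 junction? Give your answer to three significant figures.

V_out ≈ 5.00 V

The load sits in parallel with R2, giving an effective lower resistance R2' = R2·R_L/(R2+R_L) = 3.207 Ω.
Then V_out = V_in · R2'/(R1 + R2') = 23.7 × 3.207/15.21 = 4.998 V.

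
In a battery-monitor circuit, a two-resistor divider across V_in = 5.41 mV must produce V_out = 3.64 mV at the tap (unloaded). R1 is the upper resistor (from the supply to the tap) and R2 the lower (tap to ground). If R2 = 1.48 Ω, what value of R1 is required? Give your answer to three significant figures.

V_out/V_in = R2/(R1+R2) = 0.6728.
Rearranging, R1 = R2·(1−k)/k = 1.48 × 0.4863 = 0.7197 Ω.

R1 ≈ 0.720 Ω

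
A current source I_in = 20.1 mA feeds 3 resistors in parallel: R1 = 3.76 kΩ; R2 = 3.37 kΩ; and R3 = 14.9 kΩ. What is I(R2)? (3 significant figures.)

I ≈ 9.47 mA

Conductances: ΣG = 1/3.76 + 1/3.37 + 1/14.9 = 0.6298 (1/kΩ).
By the current-divider rule, I = I_in · G_k/ΣG = 20.1 × 0.4712 = 9.470 mA.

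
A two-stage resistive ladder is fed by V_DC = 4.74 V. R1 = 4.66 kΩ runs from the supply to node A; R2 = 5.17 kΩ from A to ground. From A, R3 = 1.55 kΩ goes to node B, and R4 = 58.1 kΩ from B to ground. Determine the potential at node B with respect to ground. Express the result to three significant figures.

The second stage (R3 + R4 = 59.65 kΩ) loads node A in parallel with R2.
R2 ‖ (R3+R4) = 4.758 kΩ.
V_A = 4.74 × 4.758/(4.66 + 4.758) = 2.395 V.
Stage 2 is unloaded, so V_B = V_A · R4/(R3+R4) = 2.395 × 58.1/59.65 = 2.332 V.

V_B ≈ 2.33 V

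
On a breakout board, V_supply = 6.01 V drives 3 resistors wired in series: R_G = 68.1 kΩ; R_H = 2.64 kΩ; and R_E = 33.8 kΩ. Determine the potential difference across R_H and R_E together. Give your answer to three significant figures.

Total series resistance ΣR = 68.1 + 2.64 + 33.8 = 104.5 kΩ.
R_{R_H..R_E} = 2.64 + 33.8 = 36.44 kΩ.
Voltage divider: V = V_supply · (36.44 / 104.5) = 6.01 × 0.3486 = 2.095 V.

V ≈ 2.09 V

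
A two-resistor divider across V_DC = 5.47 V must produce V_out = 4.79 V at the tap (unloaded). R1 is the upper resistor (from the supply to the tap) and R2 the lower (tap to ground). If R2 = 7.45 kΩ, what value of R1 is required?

V_out/V_DC = R2/(R1+R2) = 0.8757.
So R1 = R2 · (V_DC/V_out − 1) = 7.45 × (5.47/4.79 − 1) = 7.45 × 0.1420 = 1.058 kΩ.

R1 ≈ 1.06 kΩ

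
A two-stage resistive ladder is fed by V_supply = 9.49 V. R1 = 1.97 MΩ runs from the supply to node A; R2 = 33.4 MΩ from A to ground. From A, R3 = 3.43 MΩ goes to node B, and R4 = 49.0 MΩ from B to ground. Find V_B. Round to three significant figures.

V_B ≈ 8.09 V

The second stage (R3 + R4 = 52.43 MΩ) loads node A in parallel with R2.
R2 ‖ (R3+R4) = 20.40 MΩ.
First divider: V_A = V_supply · 20.40/(1.97 + 20.40) = 8.654 V.
Then the unloaded second divider: V_B = V_A × R4/(R3+R4) = 8.654 × 0.9346 = 8.088 V.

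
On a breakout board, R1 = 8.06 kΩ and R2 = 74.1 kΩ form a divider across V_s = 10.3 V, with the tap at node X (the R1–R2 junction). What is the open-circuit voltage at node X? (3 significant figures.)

With X open, the divider is unloaded: V_th = 10.3 × 74.1/82.16 = 9.290 V.

V_th ≈ 9.29 V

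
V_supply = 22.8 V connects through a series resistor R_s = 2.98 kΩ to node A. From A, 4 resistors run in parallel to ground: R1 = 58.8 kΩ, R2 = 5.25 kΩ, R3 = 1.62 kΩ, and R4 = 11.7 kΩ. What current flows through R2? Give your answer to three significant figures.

Parallel bank: R_p = 1/(1/58.8 + 1/5.25 + 1/1.62 + 1/11.7) = 1.099 kΩ.
V_A by voltage divider: V_A = 22.8 × 1.099/(2.98 + 1.099) = 6.141 V.
I(R2) = V_A / R2 = 6.141/5.25 = 1.170 mA.

I ≈ 1.17 mA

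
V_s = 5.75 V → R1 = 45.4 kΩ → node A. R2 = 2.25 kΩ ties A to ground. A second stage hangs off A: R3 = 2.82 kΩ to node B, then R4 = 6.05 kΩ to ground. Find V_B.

V_B ≈ 0.149 V

The second stage (R3 + R4 = 8.870 kΩ) loads node A in parallel with R2.
R2 ‖ (R3+R4) = 1.795 kΩ.
First divider: V_A = V_s · 1.795/(45.4 + 1.795) = 0.2187 V.
V_B = V_A × 0.6821 = 0.1491 V.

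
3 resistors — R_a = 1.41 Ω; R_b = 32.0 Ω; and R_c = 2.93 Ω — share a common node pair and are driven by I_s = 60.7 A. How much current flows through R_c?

ΣG = 1/1.41 + 1/32.0 + 1/2.93 = 1.082.
Current divider: I(R_c) = I_s · G_k/ΣG = 60.7 × (0.3413/1.082) = 60.7 × 0.3155 = 19.15 A.

I ≈ 19.2 A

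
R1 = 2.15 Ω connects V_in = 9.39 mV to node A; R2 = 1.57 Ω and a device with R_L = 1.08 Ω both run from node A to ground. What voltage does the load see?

V_out ≈ 2.15 mV

R2 ‖ R_L = (1.57 × 1.08)/(1.57 + 1.08) = 0.6398 Ω.
Then V_out = V_in · R2'/(R1 + R2') = 9.39 × 0.6398/2.790 = 2.154 mV.
(Unloaded it would be 3.96 mV; the load pulls it down.)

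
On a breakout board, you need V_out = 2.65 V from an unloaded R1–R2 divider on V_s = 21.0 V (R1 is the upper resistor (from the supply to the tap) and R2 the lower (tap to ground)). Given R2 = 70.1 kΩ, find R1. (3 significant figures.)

R1 ≈ 485 kΩ

Required fraction k = V_out/V_s = 0.1262.
Rearranging, R1 = R2·(1−k)/k = 70.1 × 6.925 = 485.4 kΩ.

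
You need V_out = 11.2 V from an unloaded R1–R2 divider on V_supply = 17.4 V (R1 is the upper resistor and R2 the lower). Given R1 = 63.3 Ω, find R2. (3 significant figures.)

R2 ≈ 114 Ω

The divider ratio is R2/(R1+R2) = 11.2/17.4 = 0.6437.
R2 = R1 · 0.6437/(1 − 0.6437) = 114.3 Ω.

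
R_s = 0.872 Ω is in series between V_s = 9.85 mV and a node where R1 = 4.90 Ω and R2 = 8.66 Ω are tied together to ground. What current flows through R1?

I ≈ 1.57 mA

Equivalent of the parallel group: R_p = 3.129 Ω.
V_A = 9.85 × 3.129/4.001 = 7.703 mV.
Branch current I = V_A/R1 = 7.703/4.90 = 1.572 mA.
(Check via current divider: I_total = 2.462 mA; share G_k/ΣG = 0.6386 → same result.)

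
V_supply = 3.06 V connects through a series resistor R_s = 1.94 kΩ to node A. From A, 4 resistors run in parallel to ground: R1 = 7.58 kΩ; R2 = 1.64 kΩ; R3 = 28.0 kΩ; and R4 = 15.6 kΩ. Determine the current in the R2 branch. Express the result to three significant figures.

I ≈ 0.709 mA

Equivalent of the parallel group: R_p = 1.188 kΩ.
V_A by voltage divider: V_A = 3.06 × 1.188/(1.94 + 1.188) = 1.162 V.
I(R2) = V_A / R2 = 1.162/1.64 = 0.7088 mA.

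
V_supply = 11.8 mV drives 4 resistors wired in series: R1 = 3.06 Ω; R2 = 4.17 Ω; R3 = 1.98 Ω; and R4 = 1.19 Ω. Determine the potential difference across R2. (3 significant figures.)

V ≈ 4.73 mV

Series total: ΣR = 3.06 + 4.17 + 1.98 + 1.19 = 10.40 Ω.
By the voltage-divider rule, V = 11.8 × 4.170/10.40 = 4.731 mV.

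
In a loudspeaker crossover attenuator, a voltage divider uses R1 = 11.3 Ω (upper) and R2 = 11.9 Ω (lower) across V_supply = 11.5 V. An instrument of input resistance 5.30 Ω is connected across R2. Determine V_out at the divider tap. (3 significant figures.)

V_out ≈ 2.82 V

R2 ‖ R_L = (11.9 × 5.30)/(11.9 + 5.30) = 3.667 Ω.
Now apply the divider: V_out = 11.5 × 0.2450 = 2.817 V.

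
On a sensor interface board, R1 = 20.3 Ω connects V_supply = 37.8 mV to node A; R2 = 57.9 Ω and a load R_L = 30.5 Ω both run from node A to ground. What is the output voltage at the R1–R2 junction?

R2 ‖ R_L = (57.9 × 30.5)/(57.9 + 30.5) = 19.98 Ω.
Then V_out = V_supply · R2'/(R1 + R2') = 37.8 × 19.98/40.28 = 18.75 mV.

V_out ≈ 18.7 mV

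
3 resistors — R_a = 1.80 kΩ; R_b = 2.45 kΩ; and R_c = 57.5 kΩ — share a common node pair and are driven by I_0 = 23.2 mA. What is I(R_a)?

I ≈ 13.1 mA

Total conductance ΣG = 1/1.80 + 1/2.45 + 1/57.5 = 0.9811 (units of 1/kΩ).
By the current-divider rule, I = I_0 · G_k/ΣG = 23.2 × 0.5663 = 13.14 mA.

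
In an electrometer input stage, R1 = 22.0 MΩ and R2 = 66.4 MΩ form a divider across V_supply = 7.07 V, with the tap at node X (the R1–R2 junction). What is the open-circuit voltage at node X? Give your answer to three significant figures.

V_th is the unloaded tap voltage: V_supply · R2/(R1+R2) = 7.07 × 0.7511 = 5.310 V.

V_th ≈ 5.31 V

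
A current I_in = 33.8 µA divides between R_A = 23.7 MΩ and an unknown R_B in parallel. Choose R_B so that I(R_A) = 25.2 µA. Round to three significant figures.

Two-branch current divider: I_A = I_in · R_B/(R_A + R_B).
With f = 0.7456, R_B = R_A · f/(1−f) = 23.7 × 2.930 = 69.45 MΩ.

R_B ≈ 69.4 MΩ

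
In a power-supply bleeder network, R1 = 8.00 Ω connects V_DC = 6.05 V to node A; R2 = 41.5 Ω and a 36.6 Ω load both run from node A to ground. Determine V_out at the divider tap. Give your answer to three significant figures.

V_out ≈ 4.29 V

R2 ‖ R_L = (41.5 × 36.6)/(41.5 + 36.6) = 19.45 Ω.
Now apply the divider: V_out = 6.05 × 0.7085 = 4.287 V.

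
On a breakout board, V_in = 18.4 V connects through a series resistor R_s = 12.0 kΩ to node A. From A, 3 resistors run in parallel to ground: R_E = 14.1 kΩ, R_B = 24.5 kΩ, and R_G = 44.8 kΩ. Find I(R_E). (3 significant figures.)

Parallel bank: R_p = 1/(1/14.1 + 1/24.5 + 1/44.8) = 7.459 kΩ.
Node voltage V_A = V_in · R_p/(R_s + R_p) = 18.4 × 0.3833 = 7.053 V.
Branch current I = V_A/R_E = 7.053/14.1 = 0.5002 mA.

I ≈ 0.500 mA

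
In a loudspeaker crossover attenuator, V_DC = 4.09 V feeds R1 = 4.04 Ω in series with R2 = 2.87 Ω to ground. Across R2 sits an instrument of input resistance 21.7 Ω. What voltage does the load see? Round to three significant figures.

First combine the lower leg with the load: R2 ‖ R_L = 2.535 Ω.
Voltage divider with the loaded lower leg: V_out = 4.09 × 2.535/(4.04 + 2.535) = 4.09 × 0.3855 = 1.577 V.
(Unloaded it would be 1.70 V; the load pulls it down.)

V_out ≈ 1.58 V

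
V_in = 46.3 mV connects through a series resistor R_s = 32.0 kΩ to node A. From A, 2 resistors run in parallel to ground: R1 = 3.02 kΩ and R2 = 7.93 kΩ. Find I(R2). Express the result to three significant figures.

Parallel bank: R_p = 1/(1/3.02 + 1/7.93) = 2.187 kΩ.
Node voltage V_A = V_in · R_p/(R_s + R_p) = 46.3 × 0.06397 = 2.962 mV.
I(R2) = V_A / R2 = 2.962/7.93 = 0.3735 µA.

I ≈ 0.374 µA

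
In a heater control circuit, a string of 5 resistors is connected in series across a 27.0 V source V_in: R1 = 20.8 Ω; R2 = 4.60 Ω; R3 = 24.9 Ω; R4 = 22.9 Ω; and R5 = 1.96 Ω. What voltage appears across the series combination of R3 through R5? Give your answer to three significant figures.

V ≈ 17.9 V

Series total: ΣR = 20.8 + 4.60 + 24.9 + 22.9 + 1.96 = 75.16 Ω.
R_{R3..R5} = 24.9 + 22.9 + 1.96 = 49.76 Ω.
Voltage divider: V = V_in · (49.76 / 75.16) = 27.0 × 0.6621 = 17.88 V.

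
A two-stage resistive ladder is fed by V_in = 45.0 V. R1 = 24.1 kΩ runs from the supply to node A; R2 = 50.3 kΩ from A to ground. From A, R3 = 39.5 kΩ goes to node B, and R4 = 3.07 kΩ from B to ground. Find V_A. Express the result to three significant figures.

V_A ≈ 22.0 V

Node A sees R2 in parallel with the series input of stage 2, R3 + R4 = 42.57 kΩ.
Effective lower resistance at A: R2 ‖ 42.57 = 23.06 kΩ.
V_A = 45.0 × 23.06/(24.1 + 23.06) = 22.00 V.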